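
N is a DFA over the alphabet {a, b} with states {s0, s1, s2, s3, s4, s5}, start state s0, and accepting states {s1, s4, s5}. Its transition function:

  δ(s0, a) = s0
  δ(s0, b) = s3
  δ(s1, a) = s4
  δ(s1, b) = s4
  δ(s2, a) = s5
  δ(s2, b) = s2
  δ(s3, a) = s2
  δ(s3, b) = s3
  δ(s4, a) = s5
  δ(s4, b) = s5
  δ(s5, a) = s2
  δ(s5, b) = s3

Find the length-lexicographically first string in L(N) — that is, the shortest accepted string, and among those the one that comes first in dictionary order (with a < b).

baa

A breadth-first search from s0 reaches an accepting state first via the path s0 → s3 → s2 → s5 on input baa.
No string of length < 3 is accepted (BFS exhausts all shorter strings without reaching an accepting state), and baa is the lexicographically least accepting string of length 3.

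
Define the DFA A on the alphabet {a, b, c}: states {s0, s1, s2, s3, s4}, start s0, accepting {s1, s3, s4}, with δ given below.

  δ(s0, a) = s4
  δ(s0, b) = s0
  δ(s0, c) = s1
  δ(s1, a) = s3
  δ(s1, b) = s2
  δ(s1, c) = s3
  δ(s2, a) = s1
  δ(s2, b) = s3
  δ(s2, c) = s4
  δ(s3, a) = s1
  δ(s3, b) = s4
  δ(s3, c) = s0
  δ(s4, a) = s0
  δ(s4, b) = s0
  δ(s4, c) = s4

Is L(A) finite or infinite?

infinite

State s0 is reachable from the start and can reach an accepting state, and it lies on the cycle s0 → s0.
Traversing that cycle any number of times yields accepted strings of unbounded length, so the language is infinite.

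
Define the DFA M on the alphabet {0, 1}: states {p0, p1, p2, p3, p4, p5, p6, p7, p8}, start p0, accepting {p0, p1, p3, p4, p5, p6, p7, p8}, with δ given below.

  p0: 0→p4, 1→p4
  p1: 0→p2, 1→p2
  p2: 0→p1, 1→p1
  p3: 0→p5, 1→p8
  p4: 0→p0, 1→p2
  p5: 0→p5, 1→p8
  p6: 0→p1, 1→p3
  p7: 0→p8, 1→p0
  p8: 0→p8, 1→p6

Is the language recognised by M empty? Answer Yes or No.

No

The empty string ε is accepted: the run p0 ends in the accepting state p0.
Since at least one string is accepted, L(M) is not empty.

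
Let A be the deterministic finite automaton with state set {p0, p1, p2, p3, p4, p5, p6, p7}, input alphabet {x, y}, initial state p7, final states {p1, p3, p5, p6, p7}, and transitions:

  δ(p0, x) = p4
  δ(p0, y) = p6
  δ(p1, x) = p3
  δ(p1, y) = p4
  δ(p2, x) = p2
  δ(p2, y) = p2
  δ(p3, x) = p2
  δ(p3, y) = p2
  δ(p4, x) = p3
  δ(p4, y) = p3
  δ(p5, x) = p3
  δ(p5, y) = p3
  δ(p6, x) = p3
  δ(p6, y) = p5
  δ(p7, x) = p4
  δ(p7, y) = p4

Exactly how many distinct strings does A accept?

The useful subgraph on states {p3, p4, p7} is acyclic, so L(A) is finite; the longest accepting path visits 3 useful states, giving maximum string length 2.
Counting accepting paths from p7 by length: 1 of length 0, 4 of length 2. Total 5.

5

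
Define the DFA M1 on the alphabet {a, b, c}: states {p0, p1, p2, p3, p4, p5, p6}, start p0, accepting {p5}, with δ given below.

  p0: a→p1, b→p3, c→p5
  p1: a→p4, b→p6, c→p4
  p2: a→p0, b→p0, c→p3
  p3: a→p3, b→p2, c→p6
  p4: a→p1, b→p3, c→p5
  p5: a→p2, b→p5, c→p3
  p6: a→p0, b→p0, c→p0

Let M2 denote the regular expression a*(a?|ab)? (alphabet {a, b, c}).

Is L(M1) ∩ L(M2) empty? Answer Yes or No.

Yes

Converting the expression M2 to a DFA (subset construction, then merging equivalent states) gives the minimal DFA with states {r0, r1, r2, r3}, start state r0, accepting states {r0, r1, r3} and transitions r0: a→r1, b→r2, c→r2; r1: a→r1, b→r3, c→r2; r2: a→r2, b→r2, c→r2; r3: a→r2, b→r2, c→r2.
Exploring the product automaton M1 × M2 from the start pair (p0, r0), following both machines on each input symbol, reaches 12 state pairs: (p0, r0), (p1, r1), (p3, r2), (p5, r2), (p4, r1), (p6, r3), (p4, r2), (p2, r2), (p6, r2), (p3, r3), (p0, r2), (p1, r2).
M1 accepts in {p5} and M2 accepts in {r0, r1, r3}; no reachable pair has both components accepting, so no string drives both machines to acceptance simultaneously and L(M1) ∩ L(M2) = ∅.
So no string is accepted by both, and the intersection is empty.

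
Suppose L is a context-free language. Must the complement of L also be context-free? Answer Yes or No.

CFLs are closed under union, so if they were also closed under complement they would be closed under intersection by De Morgan (L₁ ∩ L₂ is the complement of the union of the complements). But {aⁿbⁿcᵐ} ∩ {aᵐbⁿcⁿ} = {aⁿbⁿcⁿ} is not context-free although both operands are.

No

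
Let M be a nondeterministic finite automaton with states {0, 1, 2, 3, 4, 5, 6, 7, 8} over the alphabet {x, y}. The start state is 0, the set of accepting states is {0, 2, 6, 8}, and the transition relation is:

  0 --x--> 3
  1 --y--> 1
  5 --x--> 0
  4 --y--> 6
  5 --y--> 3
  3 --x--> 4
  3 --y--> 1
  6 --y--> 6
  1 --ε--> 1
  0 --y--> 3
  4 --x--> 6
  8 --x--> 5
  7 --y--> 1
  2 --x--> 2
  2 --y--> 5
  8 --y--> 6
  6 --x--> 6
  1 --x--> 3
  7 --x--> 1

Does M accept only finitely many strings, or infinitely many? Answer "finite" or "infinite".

infinite

State 1 is reachable from the start and can reach an accepting state, and it lies on the cycle 1 → 1.
Traversing that cycle any number of times yields accepted strings of unbounded length, so the language is infinite.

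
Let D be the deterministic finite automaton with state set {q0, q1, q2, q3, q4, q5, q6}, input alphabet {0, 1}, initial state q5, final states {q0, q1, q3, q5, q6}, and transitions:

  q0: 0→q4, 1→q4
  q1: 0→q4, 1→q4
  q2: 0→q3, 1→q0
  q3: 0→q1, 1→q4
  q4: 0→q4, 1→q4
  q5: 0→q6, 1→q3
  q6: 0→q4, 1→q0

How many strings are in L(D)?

5

The useful subgraph on states {q0, q1, q3, q5, q6} is acyclic, so L(D) is finite; the longest accepting path visits 3 useful states, giving maximum string length 2.
Counting accepting paths from q5 by length: 1 of length 0, 2 of length 1, 2 of length 2. Total 5.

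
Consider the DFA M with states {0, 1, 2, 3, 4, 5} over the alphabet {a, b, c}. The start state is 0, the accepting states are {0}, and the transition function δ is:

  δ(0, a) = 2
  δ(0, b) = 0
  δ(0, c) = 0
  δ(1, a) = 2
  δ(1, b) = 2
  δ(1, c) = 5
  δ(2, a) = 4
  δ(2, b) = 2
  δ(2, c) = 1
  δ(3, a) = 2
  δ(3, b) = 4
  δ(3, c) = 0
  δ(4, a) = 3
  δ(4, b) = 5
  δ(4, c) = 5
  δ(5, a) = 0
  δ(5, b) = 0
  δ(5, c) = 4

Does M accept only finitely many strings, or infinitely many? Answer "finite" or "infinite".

infinite

State 0 is reachable from the start and can reach an accepting state, and it lies on the cycle 0 → 0.
Traversing that cycle any number of times yields accepted strings of unbounded length, so the language is infinite.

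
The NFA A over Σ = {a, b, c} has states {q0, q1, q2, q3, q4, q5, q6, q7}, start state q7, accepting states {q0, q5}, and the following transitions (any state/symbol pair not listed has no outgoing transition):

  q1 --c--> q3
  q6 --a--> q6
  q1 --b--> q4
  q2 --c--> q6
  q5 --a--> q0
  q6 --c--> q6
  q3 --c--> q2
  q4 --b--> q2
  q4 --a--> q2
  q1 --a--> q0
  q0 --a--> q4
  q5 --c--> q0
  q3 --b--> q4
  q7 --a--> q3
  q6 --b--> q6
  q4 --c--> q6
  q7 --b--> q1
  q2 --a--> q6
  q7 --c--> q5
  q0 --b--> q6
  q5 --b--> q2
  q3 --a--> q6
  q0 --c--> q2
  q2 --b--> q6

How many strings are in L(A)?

4

The useful subgraph on states {q0, q1, q5, q7} is acyclic, so L(A) is finite; the longest accepting path visits 3 useful states, giving maximum string length 2.
Counting accepting paths from q7 by length: 1 of length 1, 3 of length 2. Total 4.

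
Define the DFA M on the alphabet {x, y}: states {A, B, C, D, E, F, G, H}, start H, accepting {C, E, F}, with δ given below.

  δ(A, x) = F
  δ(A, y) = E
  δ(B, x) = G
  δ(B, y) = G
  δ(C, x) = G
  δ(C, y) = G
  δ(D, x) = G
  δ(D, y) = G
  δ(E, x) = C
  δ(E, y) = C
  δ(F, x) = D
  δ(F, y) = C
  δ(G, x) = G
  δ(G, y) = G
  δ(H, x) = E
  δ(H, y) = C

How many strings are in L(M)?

4

The useful subgraph on states {C, E, H} is acyclic, so L(M) is finite; the longest accepting path visits 3 useful states, giving maximum string length 2.
Counting accepting paths from H by length: 2 of length 1, 2 of length 2. Total 4.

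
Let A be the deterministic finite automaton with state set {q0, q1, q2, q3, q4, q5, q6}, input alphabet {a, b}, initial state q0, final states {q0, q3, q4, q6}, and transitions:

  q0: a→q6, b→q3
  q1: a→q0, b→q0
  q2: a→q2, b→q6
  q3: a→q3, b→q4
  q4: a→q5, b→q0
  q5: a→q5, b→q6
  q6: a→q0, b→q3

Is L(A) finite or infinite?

infinite

State q3 is reachable from the start and can reach an accepting state, and it lies on the cycle q3 → q3.
Traversing that cycle any number of times yields accepted strings of unbounded length, so the language is infinite.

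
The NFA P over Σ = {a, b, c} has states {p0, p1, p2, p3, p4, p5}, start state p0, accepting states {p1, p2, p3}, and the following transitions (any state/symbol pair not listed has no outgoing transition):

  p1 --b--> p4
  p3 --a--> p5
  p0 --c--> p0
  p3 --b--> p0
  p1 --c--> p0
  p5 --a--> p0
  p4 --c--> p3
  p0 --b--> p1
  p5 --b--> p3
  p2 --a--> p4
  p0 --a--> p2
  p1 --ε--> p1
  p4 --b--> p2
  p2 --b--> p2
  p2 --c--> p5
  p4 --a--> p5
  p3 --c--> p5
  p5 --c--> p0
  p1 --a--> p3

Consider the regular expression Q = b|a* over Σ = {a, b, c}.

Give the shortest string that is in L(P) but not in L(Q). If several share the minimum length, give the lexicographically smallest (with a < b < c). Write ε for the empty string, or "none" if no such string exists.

ab

The string ab is accepted by P but not by Q.
No shorter string lies in the difference, and ab is the lexicographically first length-2 string in L(P) \ L(Q).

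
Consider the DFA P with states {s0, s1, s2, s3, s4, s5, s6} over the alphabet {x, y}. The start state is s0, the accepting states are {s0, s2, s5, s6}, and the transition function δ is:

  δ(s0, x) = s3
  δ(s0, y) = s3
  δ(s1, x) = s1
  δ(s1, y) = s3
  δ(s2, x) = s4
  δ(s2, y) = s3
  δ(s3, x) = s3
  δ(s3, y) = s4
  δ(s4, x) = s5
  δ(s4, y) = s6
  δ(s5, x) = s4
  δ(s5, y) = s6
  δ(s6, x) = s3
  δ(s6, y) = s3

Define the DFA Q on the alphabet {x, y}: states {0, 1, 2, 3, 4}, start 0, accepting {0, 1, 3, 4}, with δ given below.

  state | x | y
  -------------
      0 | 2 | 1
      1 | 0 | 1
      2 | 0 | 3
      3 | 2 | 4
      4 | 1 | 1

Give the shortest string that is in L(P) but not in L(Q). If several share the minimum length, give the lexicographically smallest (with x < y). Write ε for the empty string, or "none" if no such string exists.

xyx

The string xyx is accepted by P but not by Q.
No shorter string lies in the difference, and xyx is the lexicographically first length-3 string in L(P) \ L(Q).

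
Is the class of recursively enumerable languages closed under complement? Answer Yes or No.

No

If both L and its complement were r.e., running the two recognisers in parallel would decide L, so L would be recursive; but there are r.e. languages that are not recursive (e.g. the halting problem), and their complements are therefore not r.e.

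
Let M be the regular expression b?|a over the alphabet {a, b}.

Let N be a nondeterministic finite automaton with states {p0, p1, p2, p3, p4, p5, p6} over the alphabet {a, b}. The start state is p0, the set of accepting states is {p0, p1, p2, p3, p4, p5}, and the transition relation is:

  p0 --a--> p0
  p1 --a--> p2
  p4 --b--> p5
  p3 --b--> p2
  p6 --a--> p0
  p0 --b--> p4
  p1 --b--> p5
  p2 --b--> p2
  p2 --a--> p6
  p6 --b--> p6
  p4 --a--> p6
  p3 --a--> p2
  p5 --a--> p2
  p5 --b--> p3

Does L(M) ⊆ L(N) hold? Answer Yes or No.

Yes

Converting the expression M to a DFA (subset construction, then merging equivalent states) gives the minimal DFA with states {m0, m1, m2}, start state m0, accepting states {m0, m1} and transitions m0: a→m1, b→m1; m1: a→m2, b→m2; m2: a→m2, b→m2.
Exploring the product automaton M × N from the start pair (m0, p0), following both machines on each input symbol, reaches 9 state pairs: (m0, p0), (m1, p0), (m1, p4), (m2, p0), (m2, p4), (m2, p6), (m2, p5), (m2, p2), (m2, p3).
M accepts in {m0, m1} and N accepts in {p0, p1, p2, p3, p4, p5}. The reachable pairs whose M-component is accepting are (m0, p0), (m1, p0), (m1, p4); in each of them the N-component is accepting too, so the product for L(M) \ L(N) (M-component accepting, N-component rejecting) has no reachable accepting pair and the difference is empty.
Hence every string in L(M) is also in L(N).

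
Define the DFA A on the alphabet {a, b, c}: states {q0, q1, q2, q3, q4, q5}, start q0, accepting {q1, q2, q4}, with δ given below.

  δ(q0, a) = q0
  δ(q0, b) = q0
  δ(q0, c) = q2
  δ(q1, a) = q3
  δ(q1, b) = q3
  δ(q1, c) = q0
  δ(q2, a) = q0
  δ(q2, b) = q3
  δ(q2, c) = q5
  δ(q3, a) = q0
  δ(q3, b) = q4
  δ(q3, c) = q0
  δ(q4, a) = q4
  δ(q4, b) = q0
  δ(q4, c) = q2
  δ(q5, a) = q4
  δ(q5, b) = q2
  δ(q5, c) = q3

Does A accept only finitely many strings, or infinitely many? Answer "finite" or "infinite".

infinite

State q0 is reachable from the start and can reach an accepting state, and it lies on the cycle q0 → q0.
Traversing that cycle any number of times yields accepted strings of unbounded length, so the language is infinite.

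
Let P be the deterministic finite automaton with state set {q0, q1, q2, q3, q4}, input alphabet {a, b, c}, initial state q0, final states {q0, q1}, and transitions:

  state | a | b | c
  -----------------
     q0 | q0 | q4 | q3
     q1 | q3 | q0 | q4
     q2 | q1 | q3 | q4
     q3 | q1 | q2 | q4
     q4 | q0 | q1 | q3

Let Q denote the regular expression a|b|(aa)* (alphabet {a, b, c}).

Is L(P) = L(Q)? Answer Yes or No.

No

The string ba is accepted by P but rejected by Q.
So L(P) ≠ L(Q).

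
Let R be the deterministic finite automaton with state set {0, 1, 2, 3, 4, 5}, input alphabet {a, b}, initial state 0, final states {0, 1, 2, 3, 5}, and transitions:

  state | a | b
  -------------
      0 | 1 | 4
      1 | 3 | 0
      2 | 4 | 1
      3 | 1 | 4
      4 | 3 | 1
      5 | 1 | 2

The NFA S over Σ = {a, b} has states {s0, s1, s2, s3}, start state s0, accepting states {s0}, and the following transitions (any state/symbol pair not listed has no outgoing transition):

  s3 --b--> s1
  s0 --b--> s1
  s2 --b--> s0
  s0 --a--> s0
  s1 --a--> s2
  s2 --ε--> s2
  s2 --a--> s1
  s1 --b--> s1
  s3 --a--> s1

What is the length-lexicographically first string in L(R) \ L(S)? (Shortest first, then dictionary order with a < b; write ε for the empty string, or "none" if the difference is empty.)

The string ab is accepted by R but not by S.
No shorter string lies in the difference, and ab is the lexicographically first length-2 string in L(R) \ L(S).

ab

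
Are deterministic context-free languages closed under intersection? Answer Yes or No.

DCFLs are closed under complement (normalise the DPDA to read all of its input, then flip the verdict). If they were also closed under intersection, De Morgan would make them closed under union; but {aⁿbⁿ : n≥0} and {aⁿb²ⁿ : n≥0} are DCFLs (push the a's; pop one per b, respectively one per two b's) whose union no deterministic PDA accepts: a DPDA for it would have a single run on aⁿb²ⁿ, accepting after the prefix aⁿbⁿ and accepting again after n more b's; an ordinary PDA that simulates it on a's and b's and, at any moment when it is accepting, may switch to reading only a fresh letter c while feeding each c to the simulation as a b, would accept aⁱbʲcᵏ (k≥1) exactly when both aⁱbʲ and aⁱbʲ⁺ᵏ are in the language, i.e. its language intersected with the regular set a*b*c⁺ would be exactly {aⁿbⁿcⁿ : n≥1} — impossible, since context-free languages are closed under intersection with regular sets and {aⁿbⁿcⁿ} is not context-free.

No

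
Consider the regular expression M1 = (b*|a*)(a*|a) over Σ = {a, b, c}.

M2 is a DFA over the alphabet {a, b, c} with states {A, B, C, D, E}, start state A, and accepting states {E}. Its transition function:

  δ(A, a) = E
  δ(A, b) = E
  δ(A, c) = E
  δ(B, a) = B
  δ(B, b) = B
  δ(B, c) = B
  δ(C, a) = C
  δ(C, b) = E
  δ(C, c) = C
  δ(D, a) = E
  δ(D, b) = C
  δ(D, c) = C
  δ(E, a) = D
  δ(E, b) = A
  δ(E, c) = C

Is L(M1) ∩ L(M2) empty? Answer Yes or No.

No

The string a is accepted by both M1 and M2.
Hence L(M1) ∩ L(M2) ≠ ∅.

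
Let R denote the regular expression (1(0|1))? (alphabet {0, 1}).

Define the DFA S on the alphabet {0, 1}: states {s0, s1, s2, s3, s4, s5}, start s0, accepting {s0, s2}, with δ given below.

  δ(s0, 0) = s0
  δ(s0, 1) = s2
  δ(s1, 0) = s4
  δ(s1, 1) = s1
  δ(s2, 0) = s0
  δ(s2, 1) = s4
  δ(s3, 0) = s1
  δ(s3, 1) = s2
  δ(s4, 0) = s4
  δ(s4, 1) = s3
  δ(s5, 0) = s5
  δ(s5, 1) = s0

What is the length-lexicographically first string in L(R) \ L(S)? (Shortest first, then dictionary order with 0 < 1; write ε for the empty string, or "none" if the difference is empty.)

The string 11 is accepted by R but not by S.
No shorter string lies in the difference, and 11 is the lexicographically first length-2 string in L(R) \ L(S).

11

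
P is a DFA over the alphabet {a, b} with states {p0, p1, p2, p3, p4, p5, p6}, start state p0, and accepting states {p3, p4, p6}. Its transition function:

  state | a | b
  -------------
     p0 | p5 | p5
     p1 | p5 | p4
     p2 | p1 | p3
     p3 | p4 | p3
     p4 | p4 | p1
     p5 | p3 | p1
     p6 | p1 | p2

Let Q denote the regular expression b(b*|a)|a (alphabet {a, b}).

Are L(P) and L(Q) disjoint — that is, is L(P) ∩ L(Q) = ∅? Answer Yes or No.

No

The string ba is accepted by both P and Q.
Hence L(P) ∩ L(Q) ≠ ∅.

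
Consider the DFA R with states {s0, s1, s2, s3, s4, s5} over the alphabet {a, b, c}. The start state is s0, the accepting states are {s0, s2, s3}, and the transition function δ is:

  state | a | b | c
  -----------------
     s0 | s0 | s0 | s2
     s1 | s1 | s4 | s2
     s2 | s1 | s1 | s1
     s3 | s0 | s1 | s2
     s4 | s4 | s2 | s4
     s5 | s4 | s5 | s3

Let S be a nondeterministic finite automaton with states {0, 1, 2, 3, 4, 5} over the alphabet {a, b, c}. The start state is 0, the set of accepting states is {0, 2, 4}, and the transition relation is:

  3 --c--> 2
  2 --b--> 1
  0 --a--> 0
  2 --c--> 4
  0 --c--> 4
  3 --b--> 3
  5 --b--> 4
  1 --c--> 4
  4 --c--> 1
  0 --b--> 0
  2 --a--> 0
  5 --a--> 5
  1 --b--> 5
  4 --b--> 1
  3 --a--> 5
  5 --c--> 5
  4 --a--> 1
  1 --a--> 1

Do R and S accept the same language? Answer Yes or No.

Yes

Exploring the product automaton R × S from the start pair (s0, 0), following both machines on each input symbol, reaches 4 state pairs: (s0, 0), (s2, 4), (s1, 1), (s4, 5).
R accepts in {s0, s2, s3} and S accepts in {0, 2, 4}. In every reachable pair the two components are either both accepting — (s0, 0), (s2, 4) — or both non-accepting, so no string is accepted by exactly one of the machines: L(R) \ L(S) and L(S) \ L(R) are both empty.
Hence every string is accepted by R iff it is accepted by S, and the two languages coincide.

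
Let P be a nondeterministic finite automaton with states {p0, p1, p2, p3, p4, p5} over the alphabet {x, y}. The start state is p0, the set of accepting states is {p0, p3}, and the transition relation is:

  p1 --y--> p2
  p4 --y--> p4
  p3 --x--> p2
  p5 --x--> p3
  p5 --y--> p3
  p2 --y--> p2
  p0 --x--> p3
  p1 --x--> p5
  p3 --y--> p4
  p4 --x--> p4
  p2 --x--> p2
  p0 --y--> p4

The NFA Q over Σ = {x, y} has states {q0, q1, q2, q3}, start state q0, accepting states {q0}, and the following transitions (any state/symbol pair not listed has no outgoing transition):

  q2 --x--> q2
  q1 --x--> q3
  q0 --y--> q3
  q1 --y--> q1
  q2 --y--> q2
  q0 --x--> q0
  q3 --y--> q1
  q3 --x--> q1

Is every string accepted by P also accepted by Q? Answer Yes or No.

Yes

Exploring the product automaton P × Q from the start pair (p0, q0), following both machines on each input symbol, reaches 7 state pairs: (p0, q0), (p3, q0), (p4, q3), (p2, q0), (p4, q1), (p2, q3), (p2, q1).
P accepts in {p0, p3} and Q accepts in {q0}. The reachable pairs whose P-component is accepting are (p0, q0), (p3, q0); in each of them the Q-component is accepting too, so the product for L(P) \ L(Q) (P-component accepting, Q-component rejecting) has no reachable accepting pair and the difference is empty.
Hence every string in L(P) is also in L(Q).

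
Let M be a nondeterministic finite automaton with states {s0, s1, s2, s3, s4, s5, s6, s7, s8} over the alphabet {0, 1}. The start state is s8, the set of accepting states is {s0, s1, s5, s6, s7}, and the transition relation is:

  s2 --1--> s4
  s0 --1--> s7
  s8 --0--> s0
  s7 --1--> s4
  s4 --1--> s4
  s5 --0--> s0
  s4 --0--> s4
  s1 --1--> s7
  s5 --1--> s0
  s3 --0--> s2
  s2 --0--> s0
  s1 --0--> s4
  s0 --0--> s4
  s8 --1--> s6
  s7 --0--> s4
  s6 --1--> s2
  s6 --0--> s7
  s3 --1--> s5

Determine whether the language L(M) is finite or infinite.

finite

The useful states (reachable from s8 and able to reach an accepting state) are {s0, s2, s6, s7, s8}.
Restricted to these states the transition graph has no cycle, so every accepting path has bounded length and L is finite.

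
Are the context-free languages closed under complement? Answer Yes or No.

No

CFLs are closed under union, so if they were also closed under complement they would be closed under intersection by De Morgan (L₁ ∩ L₂ is the complement of the union of the complements). But {aⁿbⁿcᵐ} ∩ {aᵐbⁿcⁿ} = {aⁿbⁿcⁿ} is not context-free although both operands are.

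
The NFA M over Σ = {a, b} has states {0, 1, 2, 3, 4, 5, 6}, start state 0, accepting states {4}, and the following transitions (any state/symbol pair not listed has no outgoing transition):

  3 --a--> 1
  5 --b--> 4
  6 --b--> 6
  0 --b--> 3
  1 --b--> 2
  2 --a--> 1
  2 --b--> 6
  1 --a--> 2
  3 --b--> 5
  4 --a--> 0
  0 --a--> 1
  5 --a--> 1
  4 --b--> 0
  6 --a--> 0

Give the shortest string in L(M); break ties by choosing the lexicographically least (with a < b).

A breadth-first search from 0 reaches an accepting state first via the path 0 → 3 → 5 → 4 on input bbb.
No string of length < 3 is accepted (BFS exhausts all shorter strings without reaching an accepting state), and bbb is the lexicographically least accepting string of length 3.

bbb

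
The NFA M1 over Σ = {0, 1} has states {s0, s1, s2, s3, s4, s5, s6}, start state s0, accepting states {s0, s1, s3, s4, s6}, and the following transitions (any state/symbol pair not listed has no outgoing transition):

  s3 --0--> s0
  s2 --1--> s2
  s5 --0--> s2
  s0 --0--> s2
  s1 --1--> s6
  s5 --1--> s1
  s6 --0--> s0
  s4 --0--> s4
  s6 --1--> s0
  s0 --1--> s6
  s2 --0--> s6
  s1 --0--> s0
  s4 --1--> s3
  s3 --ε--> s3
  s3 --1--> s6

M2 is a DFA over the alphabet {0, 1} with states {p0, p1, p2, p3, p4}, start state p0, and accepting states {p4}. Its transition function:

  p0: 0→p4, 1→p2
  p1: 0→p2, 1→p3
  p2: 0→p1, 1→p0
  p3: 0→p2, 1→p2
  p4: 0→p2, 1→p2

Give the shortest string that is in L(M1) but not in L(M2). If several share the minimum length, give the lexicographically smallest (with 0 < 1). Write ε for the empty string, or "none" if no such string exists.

ε

The empty string ε is accepted by M1 but not by M2.
Since ε is the unique shortest string, it is the required witness.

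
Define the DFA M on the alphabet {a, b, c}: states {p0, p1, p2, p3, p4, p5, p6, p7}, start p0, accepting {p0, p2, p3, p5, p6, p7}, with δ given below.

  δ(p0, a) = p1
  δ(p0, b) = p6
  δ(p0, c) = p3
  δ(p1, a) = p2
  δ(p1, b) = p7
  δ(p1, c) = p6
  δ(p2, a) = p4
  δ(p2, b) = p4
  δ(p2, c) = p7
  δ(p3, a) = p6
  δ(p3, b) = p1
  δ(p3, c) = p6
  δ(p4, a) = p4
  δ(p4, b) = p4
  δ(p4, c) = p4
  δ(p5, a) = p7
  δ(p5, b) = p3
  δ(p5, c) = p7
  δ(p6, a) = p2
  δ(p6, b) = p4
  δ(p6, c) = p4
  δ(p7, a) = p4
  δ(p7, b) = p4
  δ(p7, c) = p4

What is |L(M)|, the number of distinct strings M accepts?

The useful subgraph on states {p0, p1, p2, p3, p6, p7} is acyclic, so L(M) is finite; the longest accepting path visits 6 useful states, giving maximum string length 5.
Counting accepting paths from p0 by length: 1 of length 0, 2 of length 1, 6 of length 2, 8 of length 3, 5 of length 4, 1 of length 5. Total 23.

23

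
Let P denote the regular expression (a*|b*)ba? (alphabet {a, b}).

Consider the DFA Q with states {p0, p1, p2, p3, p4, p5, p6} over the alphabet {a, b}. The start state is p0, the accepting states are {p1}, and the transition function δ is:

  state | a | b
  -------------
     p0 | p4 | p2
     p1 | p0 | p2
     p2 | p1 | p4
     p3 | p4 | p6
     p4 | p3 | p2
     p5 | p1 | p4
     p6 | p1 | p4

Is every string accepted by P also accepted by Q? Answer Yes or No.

No

The string b is in L(P) but not in L(Q).
So L(P) ⊄ L(Q).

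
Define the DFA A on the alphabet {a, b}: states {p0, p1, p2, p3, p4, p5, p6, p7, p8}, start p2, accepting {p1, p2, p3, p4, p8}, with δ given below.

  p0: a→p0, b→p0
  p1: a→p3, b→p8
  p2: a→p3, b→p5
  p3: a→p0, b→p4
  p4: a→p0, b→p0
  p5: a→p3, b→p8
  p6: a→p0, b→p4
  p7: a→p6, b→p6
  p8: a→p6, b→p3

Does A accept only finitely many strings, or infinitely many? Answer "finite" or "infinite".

The useful states (reachable from p2 and able to reach an accepting state) are {p2, p3, p4, p5, p6, p8}.
Restricted to these states the transition graph has no cycle, so every accepting path has bounded length and L is finite.

finite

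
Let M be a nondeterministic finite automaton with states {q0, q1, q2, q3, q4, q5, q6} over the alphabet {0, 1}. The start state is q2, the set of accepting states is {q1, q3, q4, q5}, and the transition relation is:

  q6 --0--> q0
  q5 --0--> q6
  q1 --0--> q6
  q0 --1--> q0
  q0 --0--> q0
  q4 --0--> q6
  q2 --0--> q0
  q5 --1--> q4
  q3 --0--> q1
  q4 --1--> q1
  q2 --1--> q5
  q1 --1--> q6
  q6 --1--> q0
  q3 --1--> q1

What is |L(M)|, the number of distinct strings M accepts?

3

The useful subgraph on states {q1, q2, q4, q5} is acyclic, so L(M) is finite; the longest accepting path visits 4 useful states, giving maximum string length 3.
Counting accepting paths from q2 by length: 1 of length 1, 1 of length 2, 1 of length 3. Total 3.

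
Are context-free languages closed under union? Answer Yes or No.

Yes

Take grammars for L₁ and L₂ with disjoint nonterminals and start symbols S₁, S₂; the grammar with a new start symbol and productions S → S₁ | S₂ generates L₁ ∪ L₂.
So the context-free languages are closed under union.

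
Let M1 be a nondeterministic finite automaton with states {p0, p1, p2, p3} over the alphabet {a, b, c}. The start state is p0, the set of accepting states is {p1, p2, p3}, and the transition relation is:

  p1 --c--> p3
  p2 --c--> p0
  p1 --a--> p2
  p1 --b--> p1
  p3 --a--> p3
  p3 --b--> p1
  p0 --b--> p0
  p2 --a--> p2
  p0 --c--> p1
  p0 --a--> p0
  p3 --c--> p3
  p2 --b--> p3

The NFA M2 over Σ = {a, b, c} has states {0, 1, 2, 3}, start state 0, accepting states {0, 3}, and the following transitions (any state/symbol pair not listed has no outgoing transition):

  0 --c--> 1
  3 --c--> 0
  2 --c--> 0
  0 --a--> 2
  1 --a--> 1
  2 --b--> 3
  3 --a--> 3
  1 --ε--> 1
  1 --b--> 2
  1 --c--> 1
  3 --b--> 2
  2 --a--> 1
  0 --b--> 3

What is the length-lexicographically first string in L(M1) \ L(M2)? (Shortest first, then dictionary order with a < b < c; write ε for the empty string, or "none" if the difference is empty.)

The string c is accepted by M1 but not by M2.
No shorter string lies in the difference, and c is the lexicographically first length-1 string in L(M1) \ L(M2).

c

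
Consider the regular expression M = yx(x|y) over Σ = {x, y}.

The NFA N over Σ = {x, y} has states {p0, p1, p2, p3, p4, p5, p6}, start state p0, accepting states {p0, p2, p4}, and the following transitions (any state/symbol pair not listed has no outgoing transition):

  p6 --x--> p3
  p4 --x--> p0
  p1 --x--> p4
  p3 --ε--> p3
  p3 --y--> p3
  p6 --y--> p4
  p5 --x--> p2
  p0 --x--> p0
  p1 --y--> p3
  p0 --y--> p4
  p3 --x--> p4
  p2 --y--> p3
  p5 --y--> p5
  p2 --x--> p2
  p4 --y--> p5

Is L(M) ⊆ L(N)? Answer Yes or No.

Yes

Converting the expression M to a DFA (subset construction, then merging equivalent states) gives the minimal DFA with states {m0, m1, m2, m3, m4}, start state m0, accepting states {m4} and transitions m0: x→m1, y→m2; m1: x→m1, y→m1; m2: x→m3, y→m1; m3: x→m4, y→m4; m4: x→m1, y→m1.
Exploring the product automaton M × N from the start pair (m0, p0), following both machines on each input symbol, reaches 10 state pairs: (m0, p0), (m1, p0), (m2, p4), (m1, p4), (m3, p0), (m1, p5), (m4, p0), (m4, p4), (m1, p2), (m1, p3).
M accepts in {m4} and N accepts in {p0, p2, p4}. The reachable pairs whose M-component is accepting are (m4, p0), (m4, p4); in each of them the N-component is accepting too, so the product for L(M) \ L(N) (M-component accepting, N-component rejecting) has no reachable accepting pair and the difference is empty.
Hence every string in L(M) is also in L(N).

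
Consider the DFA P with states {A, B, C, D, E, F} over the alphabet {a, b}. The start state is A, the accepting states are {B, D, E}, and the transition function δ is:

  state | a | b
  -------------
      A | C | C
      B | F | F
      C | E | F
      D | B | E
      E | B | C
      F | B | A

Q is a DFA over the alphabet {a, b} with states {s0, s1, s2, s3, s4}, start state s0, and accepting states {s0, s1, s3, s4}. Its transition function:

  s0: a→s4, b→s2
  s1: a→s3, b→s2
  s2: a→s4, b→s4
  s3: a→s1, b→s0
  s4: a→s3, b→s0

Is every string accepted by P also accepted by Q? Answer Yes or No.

Yes

Exploring the product automaton P × Q from the start pair (A, s0), following both machines on each input symbol, reaches 18 state pairs: (A, s0), (C, s4), (C, s2), (E, s3), (F, s0), (E, s4), (F, s4), (B, s1), (C, s0), (B, s4), (A, s2), (B, s3), (F, s3), (F, s2), (F, s1), (A, s4), (C, s3), (E, s1).
P accepts in {B, D, E} and Q accepts in {s0, s1, s3, s4}. The reachable pairs whose P-component is accepting are (E, s3), (E, s4), (B, s1), (B, s4), (B, s3), (E, s1); in each of them the Q-component is accepting too, so the product for L(P) \ L(Q) (P-component accepting, Q-component rejecting) has no reachable accepting pair and the difference is empty.
Hence every string in L(P) is also in L(Q).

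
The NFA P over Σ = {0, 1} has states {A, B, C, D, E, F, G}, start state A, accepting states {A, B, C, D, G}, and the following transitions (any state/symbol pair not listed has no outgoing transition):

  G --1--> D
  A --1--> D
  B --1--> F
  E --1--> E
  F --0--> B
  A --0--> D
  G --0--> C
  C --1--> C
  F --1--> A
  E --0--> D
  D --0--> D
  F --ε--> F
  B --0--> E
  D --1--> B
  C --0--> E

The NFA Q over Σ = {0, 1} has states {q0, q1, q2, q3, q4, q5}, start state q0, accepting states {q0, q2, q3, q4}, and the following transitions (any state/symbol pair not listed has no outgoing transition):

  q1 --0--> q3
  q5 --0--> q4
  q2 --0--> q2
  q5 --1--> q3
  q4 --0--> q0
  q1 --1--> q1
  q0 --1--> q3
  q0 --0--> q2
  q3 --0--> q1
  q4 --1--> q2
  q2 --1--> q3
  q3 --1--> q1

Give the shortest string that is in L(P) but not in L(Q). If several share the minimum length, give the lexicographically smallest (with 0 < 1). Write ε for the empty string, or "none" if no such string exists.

10

The string 10 is accepted by P but not by Q.
No shorter string lies in the difference, and 10 is the lexicographically first length-2 string in L(P) \ L(Q).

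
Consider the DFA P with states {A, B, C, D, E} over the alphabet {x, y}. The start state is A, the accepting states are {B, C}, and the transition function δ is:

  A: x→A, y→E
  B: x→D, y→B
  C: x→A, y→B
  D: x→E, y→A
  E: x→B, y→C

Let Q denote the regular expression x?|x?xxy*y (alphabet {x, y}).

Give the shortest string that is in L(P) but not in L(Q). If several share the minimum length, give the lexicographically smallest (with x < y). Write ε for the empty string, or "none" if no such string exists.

The string yx is accepted by P but not by Q.
No shorter string lies in the difference, and yx is the lexicographically first length-2 string in L(P) \ L(Q).

yx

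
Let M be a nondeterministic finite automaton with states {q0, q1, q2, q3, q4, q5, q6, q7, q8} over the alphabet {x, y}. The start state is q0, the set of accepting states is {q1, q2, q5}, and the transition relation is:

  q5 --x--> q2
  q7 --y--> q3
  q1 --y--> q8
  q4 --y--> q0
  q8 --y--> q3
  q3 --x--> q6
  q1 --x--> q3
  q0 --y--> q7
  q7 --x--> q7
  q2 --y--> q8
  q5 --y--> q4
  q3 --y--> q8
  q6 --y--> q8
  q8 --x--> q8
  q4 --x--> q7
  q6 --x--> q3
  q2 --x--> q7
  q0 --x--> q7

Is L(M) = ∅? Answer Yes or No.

Yes

The states reachable from the start state are {q0, q3, q6, q7, q8}.
None of the accepting states {q1, q2, q5} is reachable, so no string is accepted and L(M) = ∅.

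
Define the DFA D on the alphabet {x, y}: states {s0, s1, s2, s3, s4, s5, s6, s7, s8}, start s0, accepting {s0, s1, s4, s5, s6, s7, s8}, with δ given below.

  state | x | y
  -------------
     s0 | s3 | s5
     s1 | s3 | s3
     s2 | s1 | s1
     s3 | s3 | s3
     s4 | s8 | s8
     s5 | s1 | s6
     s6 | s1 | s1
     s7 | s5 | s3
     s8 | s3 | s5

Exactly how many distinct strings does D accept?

6

The useful subgraph on states {s0, s1, s5, s6} is acyclic, so L(D) is finite; the longest accepting path visits 4 useful states, giving maximum string length 3.
Counting accepting paths from s0 by length: 1 of length 0, 1 of length 1, 2 of length 2, 2 of length 3. Total 6.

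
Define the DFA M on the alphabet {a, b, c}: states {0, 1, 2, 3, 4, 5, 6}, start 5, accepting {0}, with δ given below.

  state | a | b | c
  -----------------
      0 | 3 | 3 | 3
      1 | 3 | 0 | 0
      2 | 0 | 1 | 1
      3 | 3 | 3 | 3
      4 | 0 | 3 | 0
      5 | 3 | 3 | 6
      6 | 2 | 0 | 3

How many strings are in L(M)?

The useful subgraph on states {0, 1, 2, 5, 6} is acyclic, so L(M) is finite; the longest accepting path visits 5 useful states, giving maximum string length 4.
Counting accepting paths from 5 by length: 1 of length 2, 1 of length 3, 4 of length 4. Total 6.

6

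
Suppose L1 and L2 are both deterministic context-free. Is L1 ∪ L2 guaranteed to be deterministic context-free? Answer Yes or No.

No

{aⁿbⁿ : n≥0} and {aⁿb²ⁿ : n≥0} are each accepted by a deterministic PDA (push the a's; pop one per b, respectively one per two b's), but their union U is not. Suppose a DPDA M accepted U. Being deterministic, M has a single run on aⁿb²ⁿ, and since aⁿbⁿ ∈ U that run passes through an accepting configuration right after consuming the prefix aⁿbⁿ and then goes on to accept again after n more b's. Build an ordinary (nondeterministic) PDA M′ that simulates M on a's and b's and, at any moment when M is in an accepting state, may switch to a second mode in which it reads only c's, feeding each c to M as a b; M′ accepts when M does. Then M′ accepts aⁱbʲcᵏ (k≥1) exactly when both aⁱbʲ ∈ U and aⁱbʲ⁺ᵏ ∈ U, and checking the four cases (i=j or j=2i, combined with j+k=i or j+k=2i) leaves only i=j=k: so L(M′) ∩ a*b*c⁺ = {aⁿbⁿcⁿ : n≥1} would be context-free, which it is not (pumping lemma) — contradiction. (The union is an unambiguous CFL; it is determinism, not unambiguity, that fails.)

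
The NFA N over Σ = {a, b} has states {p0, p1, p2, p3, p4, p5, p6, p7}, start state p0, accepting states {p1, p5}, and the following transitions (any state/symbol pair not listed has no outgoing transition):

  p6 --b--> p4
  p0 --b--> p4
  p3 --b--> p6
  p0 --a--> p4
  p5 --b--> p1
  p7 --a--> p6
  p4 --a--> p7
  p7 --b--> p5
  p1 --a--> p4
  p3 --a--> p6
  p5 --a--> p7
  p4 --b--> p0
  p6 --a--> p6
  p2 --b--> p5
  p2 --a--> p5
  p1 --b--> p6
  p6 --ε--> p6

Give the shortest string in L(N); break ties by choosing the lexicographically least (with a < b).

aab

A breadth-first search from p0 reaches an accepting state first via the path p0 → p4 → p7 → p5 on input aab.
No string of length < 3 is accepted (BFS exhausts all shorter strings without reaching an accepting state), and aab is the lexicographically least accepting string of length 3.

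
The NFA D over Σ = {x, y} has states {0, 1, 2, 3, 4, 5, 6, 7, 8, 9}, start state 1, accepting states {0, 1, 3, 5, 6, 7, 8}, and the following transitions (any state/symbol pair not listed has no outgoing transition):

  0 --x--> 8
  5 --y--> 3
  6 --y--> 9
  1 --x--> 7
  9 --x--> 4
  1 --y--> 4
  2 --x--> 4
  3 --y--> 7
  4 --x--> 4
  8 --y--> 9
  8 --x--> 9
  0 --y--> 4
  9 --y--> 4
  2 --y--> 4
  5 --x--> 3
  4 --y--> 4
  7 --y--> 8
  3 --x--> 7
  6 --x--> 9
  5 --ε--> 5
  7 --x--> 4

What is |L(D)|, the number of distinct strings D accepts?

The useful subgraph on states {1, 7, 8} is acyclic, so L(D) is finite; the longest accepting path visits 3 useful states, giving maximum string length 2.
Counting accepting paths from 1 by length: 1 of length 0, 1 of length 1, 1 of length 2. Total 3.

3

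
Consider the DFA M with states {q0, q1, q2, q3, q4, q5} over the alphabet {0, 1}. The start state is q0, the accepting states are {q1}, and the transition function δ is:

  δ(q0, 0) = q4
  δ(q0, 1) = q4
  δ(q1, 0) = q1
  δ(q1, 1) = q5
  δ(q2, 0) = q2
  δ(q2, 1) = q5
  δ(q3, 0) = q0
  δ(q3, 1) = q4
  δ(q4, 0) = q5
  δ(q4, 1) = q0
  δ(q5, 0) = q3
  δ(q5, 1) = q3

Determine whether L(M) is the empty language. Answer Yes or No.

Yes

The states reachable from the start state are {q0, q3, q4, q5}.
None of the accepting states {q1} is reachable, so no string is accepted and L(M) = ∅.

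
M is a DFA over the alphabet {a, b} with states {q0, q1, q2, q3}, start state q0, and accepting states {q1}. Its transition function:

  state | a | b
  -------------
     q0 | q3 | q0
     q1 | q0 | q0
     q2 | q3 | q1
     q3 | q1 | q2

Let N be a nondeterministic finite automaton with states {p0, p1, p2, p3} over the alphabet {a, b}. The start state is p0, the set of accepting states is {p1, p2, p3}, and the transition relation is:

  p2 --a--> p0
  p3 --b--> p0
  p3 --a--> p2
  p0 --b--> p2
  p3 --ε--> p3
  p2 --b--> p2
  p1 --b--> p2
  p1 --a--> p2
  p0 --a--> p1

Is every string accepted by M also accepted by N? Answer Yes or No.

Exploring the product automaton M × N from the start pair (q0, p0), following both machines on each input symbol, reaches 7 state pairs: (q0, p0), (q3, p1), (q0, p2), (q1, p2), (q2, p2), (q3, p0), (q1, p1).
M accepts in {q1} and N accepts in {p1, p2, p3}. The reachable pairs whose M-component is accepting are (q1, p2), (q1, p1); in each of them the N-component is accepting too, so the product for L(M) \ L(N) (M-component accepting, N-component rejecting) has no reachable accepting pair and the difference is empty.
Hence every string in L(M) is also in L(N).

Yes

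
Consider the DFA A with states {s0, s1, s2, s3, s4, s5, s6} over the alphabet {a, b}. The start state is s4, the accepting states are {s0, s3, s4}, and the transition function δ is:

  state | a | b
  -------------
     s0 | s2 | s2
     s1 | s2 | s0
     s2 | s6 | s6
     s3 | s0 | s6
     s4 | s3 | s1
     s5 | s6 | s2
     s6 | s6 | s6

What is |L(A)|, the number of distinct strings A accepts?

The useful subgraph on states {s0, s1, s3, s4} is acyclic, so L(A) is finite; the longest accepting path visits 3 useful states, giving maximum string length 2.
Counting accepting paths from s4 by length: 1 of length 0, 1 of length 1, 2 of length 2. Total 4.

4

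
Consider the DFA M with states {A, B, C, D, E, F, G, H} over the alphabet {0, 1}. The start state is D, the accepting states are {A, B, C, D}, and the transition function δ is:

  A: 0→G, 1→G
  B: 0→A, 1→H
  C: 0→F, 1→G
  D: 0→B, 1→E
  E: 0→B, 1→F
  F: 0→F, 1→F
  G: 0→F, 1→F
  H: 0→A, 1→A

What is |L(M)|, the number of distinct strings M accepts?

9

The useful subgraph on states {A, B, D, E, H} is acyclic, so L(M) is finite; the longest accepting path visits 5 useful states, giving maximum string length 4.
Counting accepting paths from D by length: 1 of length 0, 1 of length 1, 2 of length 2, 3 of length 3, 2 of length 4. Total 9.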